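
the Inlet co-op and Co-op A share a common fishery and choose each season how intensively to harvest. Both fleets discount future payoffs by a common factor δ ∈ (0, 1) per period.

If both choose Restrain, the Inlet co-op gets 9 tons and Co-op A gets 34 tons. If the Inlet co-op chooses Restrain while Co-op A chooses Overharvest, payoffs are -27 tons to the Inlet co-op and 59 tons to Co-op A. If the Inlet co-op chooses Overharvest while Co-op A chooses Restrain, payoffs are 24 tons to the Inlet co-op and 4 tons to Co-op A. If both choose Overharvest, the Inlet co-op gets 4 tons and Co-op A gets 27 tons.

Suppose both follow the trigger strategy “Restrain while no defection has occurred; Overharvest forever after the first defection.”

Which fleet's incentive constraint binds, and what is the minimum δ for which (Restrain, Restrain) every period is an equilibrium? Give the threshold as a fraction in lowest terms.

the Inlet co-op's threshold: (24−9)/(24−4) = 3/4.
Co-op A's threshold: (59−34)/(59−27) = 25/32.
3/4 < 25/32, so Co-op A binds and δ* = 25/32.

Co-op A; δ ≥ 25/32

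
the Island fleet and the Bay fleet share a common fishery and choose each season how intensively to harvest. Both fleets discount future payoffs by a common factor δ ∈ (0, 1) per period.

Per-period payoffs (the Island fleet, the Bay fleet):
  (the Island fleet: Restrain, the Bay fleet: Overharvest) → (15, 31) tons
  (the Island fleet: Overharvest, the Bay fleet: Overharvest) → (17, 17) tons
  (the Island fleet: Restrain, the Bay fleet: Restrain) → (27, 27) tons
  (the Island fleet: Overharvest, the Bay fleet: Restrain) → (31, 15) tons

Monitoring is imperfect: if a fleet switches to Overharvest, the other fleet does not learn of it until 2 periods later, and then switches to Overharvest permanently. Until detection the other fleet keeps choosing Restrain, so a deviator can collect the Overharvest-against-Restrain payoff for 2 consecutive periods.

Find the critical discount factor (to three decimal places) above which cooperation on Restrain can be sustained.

Deviating for the 2 undetected periods gains 31−27 = 4 per period over cooperation, then loses 27−17 = 10 per period forever once punishment starts.
Gain: 4(1 + δ + … + δ^1); loss: 10·δ^2/(1−δ).
No profitable deviation ⇔ 4(1−δ^2) ≤ 10·δ^2, i.e. δ^2 ≥ 4/(4+10) = 2/7.
Hence δ ≥ (2/7)^(1/2) ≈ 0.535.

0.535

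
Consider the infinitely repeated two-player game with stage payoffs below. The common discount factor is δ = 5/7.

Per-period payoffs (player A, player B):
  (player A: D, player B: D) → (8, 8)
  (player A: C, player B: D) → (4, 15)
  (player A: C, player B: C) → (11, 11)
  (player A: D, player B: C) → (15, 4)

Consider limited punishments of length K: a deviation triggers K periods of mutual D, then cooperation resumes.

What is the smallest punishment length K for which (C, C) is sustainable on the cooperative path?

No profitable deviation requires (11−8)(δ+…+δ^K) ≥ 15−11, i.e. δ+…+δ^K ≥ 4/3 ≈ 1.3333.
With δ = 5/7, the partial sums are K=1: 0.7143, K=2: 1.2245, K=3: 1.5889.
K = 3 is the first length at which the sum reaches 1.3333.

3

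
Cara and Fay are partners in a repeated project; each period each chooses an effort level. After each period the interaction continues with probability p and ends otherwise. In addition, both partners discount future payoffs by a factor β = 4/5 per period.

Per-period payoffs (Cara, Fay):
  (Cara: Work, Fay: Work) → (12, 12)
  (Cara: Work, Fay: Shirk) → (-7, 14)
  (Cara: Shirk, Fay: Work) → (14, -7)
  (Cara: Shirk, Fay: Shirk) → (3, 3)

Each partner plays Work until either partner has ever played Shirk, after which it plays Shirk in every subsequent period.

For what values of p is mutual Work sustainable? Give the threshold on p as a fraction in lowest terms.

With continuation probability p and discount β, the effective per-period discount factor is βp.
Grim-trigger IC: βp ≥ (14−12)/(14−3) = 2/11.
So p ≥ (2/11)/(4/5) = 5/22.

5/22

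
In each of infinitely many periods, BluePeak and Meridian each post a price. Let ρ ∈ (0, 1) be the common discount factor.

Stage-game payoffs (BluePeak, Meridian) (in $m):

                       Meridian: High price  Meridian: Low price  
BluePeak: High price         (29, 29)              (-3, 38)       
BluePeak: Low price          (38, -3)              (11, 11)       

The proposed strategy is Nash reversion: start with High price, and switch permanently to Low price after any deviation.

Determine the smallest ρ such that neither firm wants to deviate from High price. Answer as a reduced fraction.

One-period gain from deviating is 38 − 29 = 9. The loss is 29 − 11 = 18 in every subsequent period, with present value 18·ρ/(1−ρ).
Deviation is unprofitable when 18·ρ/(1−ρ) ≥ 9, i.e. ρ/(1−ρ) ≥ 1/2.
Equivalently ρ ≥ 9/(9+18) = 1/3.

1/3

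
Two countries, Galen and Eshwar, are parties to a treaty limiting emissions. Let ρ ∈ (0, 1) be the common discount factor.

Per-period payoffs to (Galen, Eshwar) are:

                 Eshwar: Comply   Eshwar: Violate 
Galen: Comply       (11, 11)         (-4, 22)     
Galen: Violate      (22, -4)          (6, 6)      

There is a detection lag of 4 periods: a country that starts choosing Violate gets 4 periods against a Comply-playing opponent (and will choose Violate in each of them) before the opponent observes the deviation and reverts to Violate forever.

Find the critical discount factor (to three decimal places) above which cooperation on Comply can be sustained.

A deviator earns 22 for 4 periods, then 6 forever; cooperating earns 11 forever. Multiplying the IC by (1−ρ):
11 ≥ 22(1−ρ^4) + 6ρ^4, so 16·ρ^4 ≥ 11 and ρ^4 ≥ 11/16.
ρ ≥ (11/16)^(1/4) ≈ 0.911.

0.911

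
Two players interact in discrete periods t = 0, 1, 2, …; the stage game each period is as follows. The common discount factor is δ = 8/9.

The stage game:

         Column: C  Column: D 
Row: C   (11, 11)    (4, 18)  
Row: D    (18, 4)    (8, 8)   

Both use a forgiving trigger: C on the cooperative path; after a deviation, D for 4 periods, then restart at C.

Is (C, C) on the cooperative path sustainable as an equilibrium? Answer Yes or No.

Yes

A one-shot deviation gives 18 now, then 8 for 4 periods, then back to 11.
Gain from deviating: (18−11) today; loss: (11−8) in each of the next 4 periods.
No-deviation condition: (11−8)(δ+…+δ^4) ≥ 18−11, i.e. δ+…+δ^4 ≥ 7/3.
At δ = 8/9: δ+…+δ^4 = 3.0056 ≥ 2.3333.
So cooperation is sustainable.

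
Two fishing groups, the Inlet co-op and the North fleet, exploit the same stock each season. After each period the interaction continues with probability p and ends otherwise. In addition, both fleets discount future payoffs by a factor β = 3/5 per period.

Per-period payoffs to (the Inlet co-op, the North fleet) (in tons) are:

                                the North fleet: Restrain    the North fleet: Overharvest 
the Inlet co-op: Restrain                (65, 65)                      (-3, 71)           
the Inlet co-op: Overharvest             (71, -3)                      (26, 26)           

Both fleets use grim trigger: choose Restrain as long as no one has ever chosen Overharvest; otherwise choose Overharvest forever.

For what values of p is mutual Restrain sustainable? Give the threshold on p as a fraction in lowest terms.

Expected continuation weight on next period's payoff is β·p = 3/5·p, which plays the role of the discount factor.
Cooperation requires 3/5·p ≥ (71−65)/(71−26) = 2/15, hence p ≥ 2/9.

2/9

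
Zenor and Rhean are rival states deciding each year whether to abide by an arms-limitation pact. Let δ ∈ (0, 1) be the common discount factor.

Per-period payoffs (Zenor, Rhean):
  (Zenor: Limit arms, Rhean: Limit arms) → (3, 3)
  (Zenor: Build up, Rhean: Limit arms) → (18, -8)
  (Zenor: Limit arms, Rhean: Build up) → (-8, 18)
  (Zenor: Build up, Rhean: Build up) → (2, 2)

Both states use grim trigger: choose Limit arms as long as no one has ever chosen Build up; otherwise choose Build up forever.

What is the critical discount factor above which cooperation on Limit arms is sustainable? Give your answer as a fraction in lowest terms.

3/(1−δ) ≥ 18 + 2δ/(1−δ)
3 ≥ 18 − 16δ
δ ≥ 15/16.

15/16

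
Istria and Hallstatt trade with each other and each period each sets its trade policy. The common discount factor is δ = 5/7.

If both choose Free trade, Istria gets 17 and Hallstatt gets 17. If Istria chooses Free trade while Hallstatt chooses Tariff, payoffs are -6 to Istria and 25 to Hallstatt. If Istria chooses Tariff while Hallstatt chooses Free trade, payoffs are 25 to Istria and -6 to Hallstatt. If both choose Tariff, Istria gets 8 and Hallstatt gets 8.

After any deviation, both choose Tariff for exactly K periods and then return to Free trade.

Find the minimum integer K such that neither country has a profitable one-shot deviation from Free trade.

No profitable deviation requires (17−8)(δ+…+δ^K) ≥ 25−17, i.e. δ+…+δ^K ≥ 8/9 ≈ 0.8889.
With δ = 5/7, the partial sums are K=1: 0.7143, K=2: 1.2245.
K = 2 is the first length at which the sum reaches 0.8889.

2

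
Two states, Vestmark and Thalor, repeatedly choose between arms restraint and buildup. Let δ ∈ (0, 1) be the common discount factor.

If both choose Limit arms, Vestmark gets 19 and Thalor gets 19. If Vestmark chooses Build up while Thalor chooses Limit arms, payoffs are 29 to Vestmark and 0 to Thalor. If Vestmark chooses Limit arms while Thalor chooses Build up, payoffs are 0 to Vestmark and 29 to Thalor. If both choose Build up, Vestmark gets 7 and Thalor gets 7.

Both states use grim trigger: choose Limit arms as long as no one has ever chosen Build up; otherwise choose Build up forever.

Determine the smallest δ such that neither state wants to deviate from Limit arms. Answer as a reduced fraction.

Cooperation forever yields 19 each period: 19/(1−δ).
Deviating yields 29 once, then 7 forever: 29 + 7δ/(1−δ).
No profitable deviation requires 19/(1−δ) ≥ 29 + 7δ/(1−δ).
Multiplying by (1−δ): 19 ≥ 29(1−δ) + 7δ = 29 − 22δ.
So 22δ ≥ 10, i.e. δ ≥ 10/22 = 5/11.

5/11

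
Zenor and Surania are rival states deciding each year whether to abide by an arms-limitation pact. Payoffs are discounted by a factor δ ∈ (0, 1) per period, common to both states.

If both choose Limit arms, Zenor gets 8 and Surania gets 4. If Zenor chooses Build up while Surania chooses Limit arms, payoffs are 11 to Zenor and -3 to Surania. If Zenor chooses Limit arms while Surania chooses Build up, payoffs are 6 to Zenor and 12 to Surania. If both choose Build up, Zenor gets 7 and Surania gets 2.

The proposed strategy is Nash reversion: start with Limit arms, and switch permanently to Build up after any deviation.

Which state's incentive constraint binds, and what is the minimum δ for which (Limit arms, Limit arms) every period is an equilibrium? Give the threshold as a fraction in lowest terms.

Surania; δ ≥ 4/5

Zenor: cooperation gives 8 each period; deviation gives 11 once then 7 forever.
  8/(1−δ) ≥ 11 + 7δ/(1−δ) ⇒ δ ≥ 3/4.
Surania: cooperation gives 4 each period; deviation gives 12 once then 2 forever.
  δ ≥ 8/10 = 4/5.
Both must hold, so the binding constraint is Surania's: δ ≥ 4/5.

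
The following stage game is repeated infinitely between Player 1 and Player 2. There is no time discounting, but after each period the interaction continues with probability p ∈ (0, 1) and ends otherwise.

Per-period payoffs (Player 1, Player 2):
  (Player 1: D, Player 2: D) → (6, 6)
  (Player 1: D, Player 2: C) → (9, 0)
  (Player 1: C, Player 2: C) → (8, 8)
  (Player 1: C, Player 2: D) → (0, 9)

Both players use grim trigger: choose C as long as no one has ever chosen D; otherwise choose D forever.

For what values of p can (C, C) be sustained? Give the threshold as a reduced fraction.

1/3

Expected cooperation value is 8 + p·8 + p²·8 + … = 8/(1−p); deviation gives 9 + p·6/(1−p).
8 ≥ 9(1−p) + 6p ⇒ 3p ≥ 1 ⇒ p ≥ 1/3.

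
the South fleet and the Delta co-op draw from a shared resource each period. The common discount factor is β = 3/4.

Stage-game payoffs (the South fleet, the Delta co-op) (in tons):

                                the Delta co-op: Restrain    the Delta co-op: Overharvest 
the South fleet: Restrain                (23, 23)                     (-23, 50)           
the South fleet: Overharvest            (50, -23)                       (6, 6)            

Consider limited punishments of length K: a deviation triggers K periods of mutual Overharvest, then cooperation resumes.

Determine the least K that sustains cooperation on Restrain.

3

IC: β(1−β^K)/(1−β) ≥ (50−23)/(23−6) = 27/17.
With β = 3/4: need 1 − β^K ≥ 27/17·(1−3/4)/(3/4), i.e. β^K ≤ 0.4706.
Since (3/4)^2 = 0.5625 and (3/4)^3 = 0.4219, the smallest such K is 3.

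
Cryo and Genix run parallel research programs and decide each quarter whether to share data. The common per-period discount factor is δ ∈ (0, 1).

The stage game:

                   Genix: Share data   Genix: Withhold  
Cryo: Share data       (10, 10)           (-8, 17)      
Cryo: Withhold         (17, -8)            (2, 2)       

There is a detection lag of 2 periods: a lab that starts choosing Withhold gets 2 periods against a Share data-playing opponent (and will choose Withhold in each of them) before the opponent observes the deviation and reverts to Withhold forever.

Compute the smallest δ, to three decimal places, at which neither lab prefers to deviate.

A deviator earns 17 for 2 periods, then 2 forever; cooperating earns 10 forever. Multiplying the IC by (1−δ):
10 ≥ 17(1−δ^2) + 2δ^2, so 15·δ^2 ≥ 7 and δ^2 ≥ 7/15.
δ ≥ (7/15)^(1/2) ≈ 0.683.

0.683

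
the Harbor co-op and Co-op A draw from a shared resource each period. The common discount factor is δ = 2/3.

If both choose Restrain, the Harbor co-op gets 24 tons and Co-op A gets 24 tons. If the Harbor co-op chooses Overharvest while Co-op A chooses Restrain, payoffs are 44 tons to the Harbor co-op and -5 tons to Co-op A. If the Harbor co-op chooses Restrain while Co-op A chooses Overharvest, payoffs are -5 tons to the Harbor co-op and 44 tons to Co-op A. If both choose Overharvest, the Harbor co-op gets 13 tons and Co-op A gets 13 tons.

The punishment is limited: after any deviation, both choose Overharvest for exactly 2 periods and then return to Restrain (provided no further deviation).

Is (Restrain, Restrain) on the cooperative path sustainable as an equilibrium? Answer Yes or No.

Comparing payoff streams over the 3 periods until play realigns: cooperate → 24(1+δ+…+δ^2); deviate → 44 + 13(δ+…+δ^2).
Cooperation is sustained iff (24−13)(δ+…+δ^2) ≥ 44−24.
δ+…+δ^2 = 2/3·(1−(2/3)^2)/(1−2/3) = 1.1111, and (44−24)/(24−13) = 1.8182.
1.1111 < 1.8182, so cooperation is not sustainable.

No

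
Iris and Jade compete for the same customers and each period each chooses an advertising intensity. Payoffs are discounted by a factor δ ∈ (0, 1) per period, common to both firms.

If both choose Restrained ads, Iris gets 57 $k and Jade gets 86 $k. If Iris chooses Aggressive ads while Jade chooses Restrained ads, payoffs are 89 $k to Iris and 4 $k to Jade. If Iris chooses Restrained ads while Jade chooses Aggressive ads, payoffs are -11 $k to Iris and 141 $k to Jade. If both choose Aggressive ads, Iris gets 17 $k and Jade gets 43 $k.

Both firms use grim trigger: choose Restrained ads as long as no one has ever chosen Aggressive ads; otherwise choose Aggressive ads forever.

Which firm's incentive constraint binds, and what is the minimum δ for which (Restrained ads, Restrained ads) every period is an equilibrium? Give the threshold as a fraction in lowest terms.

Iris's threshold: (89−57)/(89−17) = 4/9.
Jade's threshold: (141−86)/(141−43) = 55/98.
4/9 < 55/98, so Jade binds and δ* = 55/98.

Jade; δ ≥ 55/98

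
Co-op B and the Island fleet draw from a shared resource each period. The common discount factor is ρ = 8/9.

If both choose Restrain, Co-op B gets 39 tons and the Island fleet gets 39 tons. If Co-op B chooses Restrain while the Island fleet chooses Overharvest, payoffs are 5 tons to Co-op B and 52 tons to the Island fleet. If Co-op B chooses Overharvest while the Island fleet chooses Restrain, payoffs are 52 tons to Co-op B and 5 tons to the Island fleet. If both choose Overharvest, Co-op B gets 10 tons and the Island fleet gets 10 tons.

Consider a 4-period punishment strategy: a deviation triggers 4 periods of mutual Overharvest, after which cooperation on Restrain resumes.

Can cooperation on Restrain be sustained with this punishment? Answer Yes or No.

A one-shot deviation gives 52 now, then 10 for 4 periods, then back to 39.
Gain from deviating: (52−39) today; loss: (39−10) in each of the next 4 periods.
No-deviation condition: (39−10)(ρ+…+ρ^4) ≥ 52−39, i.e. ρ+…+ρ^4 ≥ 13/29.
At ρ = 8/9: ρ+…+ρ^4 = 3.0056 ≥ 0.4483.
So cooperation is sustainable.

Yes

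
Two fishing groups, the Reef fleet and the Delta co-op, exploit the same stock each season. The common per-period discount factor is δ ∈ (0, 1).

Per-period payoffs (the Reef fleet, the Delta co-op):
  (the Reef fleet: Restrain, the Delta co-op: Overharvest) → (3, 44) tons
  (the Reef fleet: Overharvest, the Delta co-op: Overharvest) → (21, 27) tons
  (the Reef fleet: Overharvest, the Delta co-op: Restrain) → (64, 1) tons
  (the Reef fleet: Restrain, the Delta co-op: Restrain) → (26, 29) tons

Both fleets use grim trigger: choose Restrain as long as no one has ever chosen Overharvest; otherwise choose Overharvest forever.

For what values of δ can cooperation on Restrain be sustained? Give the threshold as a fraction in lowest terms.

the Reef fleet's threshold: (64−26)/(64−21) = 38/43.
the Delta co-op's threshold: (44−29)/(44−27) = 15/17.
38/43 > 15/17, so the Reef fleet binds and δ* = 38/43.

38/43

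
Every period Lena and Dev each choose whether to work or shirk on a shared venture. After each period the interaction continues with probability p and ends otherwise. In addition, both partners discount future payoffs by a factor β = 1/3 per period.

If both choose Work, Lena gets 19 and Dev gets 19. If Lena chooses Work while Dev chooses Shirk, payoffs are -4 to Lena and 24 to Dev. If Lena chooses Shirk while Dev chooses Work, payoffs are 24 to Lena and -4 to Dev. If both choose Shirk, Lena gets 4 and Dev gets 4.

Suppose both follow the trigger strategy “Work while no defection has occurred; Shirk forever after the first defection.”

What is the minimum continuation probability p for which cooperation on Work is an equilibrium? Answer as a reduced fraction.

With continuation probability p and discount β, the effective per-period discount factor is βp.
Grim-trigger IC: βp ≥ (24−19)/(24−4) = 1/4.
So p ≥ (1/4)/(1/3) = 3/4.

3/4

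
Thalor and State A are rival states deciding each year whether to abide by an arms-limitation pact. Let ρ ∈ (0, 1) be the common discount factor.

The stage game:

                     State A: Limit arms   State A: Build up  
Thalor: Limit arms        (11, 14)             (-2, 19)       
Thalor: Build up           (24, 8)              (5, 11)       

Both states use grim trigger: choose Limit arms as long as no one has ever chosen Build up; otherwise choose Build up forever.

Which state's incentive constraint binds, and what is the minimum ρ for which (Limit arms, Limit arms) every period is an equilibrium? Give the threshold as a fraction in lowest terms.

Thalor; ρ ≥ 13/19

Thalor's threshold: (24−11)/(24−5) = 13/19.
State A's threshold: (19−14)/(19−11) = 5/8.
13/19 > 5/8, so Thalor binds and ρ* = 13/19.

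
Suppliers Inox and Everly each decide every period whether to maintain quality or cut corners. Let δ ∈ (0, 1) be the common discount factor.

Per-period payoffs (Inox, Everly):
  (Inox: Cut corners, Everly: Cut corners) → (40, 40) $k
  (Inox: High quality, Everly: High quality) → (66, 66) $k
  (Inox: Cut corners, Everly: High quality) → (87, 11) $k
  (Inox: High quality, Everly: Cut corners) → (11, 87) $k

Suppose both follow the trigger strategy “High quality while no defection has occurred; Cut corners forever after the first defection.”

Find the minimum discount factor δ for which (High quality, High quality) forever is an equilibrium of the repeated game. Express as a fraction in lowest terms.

Cooperation forever yields 66 each period: 66/(1−δ).
Deviating yields 87 once, then 40 forever: 87 + 40δ/(1−δ).
No profitable deviation requires 66/(1−δ) ≥ 87 + 40δ/(1−δ).
Multiplying by (1−δ): 66 ≥ 87(1−δ) + 40δ = 87 − 47δ.
So 47δ ≥ 21, i.e. δ ≥ 21/47.

21/47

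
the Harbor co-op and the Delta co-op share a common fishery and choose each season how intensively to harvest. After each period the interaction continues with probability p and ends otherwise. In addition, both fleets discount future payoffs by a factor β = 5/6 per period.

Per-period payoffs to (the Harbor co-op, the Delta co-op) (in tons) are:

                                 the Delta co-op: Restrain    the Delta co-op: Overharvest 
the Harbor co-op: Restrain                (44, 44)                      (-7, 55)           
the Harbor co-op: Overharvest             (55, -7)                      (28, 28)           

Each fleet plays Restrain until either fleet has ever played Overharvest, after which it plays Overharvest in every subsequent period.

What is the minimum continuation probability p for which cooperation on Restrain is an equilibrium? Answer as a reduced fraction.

With continuation probability p and discount β, the effective per-period discount factor is βp.
Grim-trigger IC: βp ≥ (55−44)/(55−28) = 11/27.
So p ≥ (11/27)/(5/6) = 22/45.

22/45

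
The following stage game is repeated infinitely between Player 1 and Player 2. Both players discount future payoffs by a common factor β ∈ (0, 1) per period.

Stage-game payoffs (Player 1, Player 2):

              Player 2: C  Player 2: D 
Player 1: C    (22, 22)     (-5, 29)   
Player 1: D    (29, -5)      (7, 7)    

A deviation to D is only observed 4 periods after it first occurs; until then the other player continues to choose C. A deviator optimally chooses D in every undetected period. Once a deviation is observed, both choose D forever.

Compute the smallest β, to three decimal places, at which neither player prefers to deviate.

0.751

The best deviation is to choose D for all 4 undetected periods, earning 29 each, then 7 forever once detected.
Deviation value: 29(1−β^4)/(1−β) + 7β^4/(1−β); cooperation value: 22/(1−β).
IC: 22 ≥ 29(1−β^4) + 7β^4 = 29 − 22β^4.
So β^4 ≥ 7/22, giving β ≥ (7/22)^(1/4) ≈ 0.751.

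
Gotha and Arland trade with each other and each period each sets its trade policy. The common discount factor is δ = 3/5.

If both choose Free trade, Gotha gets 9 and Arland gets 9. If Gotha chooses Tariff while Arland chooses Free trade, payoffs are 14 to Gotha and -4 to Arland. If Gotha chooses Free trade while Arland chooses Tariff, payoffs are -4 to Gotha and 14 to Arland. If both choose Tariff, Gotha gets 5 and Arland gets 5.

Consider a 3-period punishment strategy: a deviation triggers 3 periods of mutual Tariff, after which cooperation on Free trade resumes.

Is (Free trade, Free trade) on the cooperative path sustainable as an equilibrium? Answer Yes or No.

No

A one-shot deviation gives 14 now, then 5 for 3 periods, then back to 9.
Gain from deviating: (14−9) today; loss: (9−5) in each of the next 3 periods.
No-deviation condition: (9−5)(δ+…+δ^3) ≥ 14−9, i.e. δ+…+δ^3 ≥ 5/4.
At δ = 3/5: δ+…+δ^3 = 1.1760 < 1.2500.
So cooperation is not sustainable.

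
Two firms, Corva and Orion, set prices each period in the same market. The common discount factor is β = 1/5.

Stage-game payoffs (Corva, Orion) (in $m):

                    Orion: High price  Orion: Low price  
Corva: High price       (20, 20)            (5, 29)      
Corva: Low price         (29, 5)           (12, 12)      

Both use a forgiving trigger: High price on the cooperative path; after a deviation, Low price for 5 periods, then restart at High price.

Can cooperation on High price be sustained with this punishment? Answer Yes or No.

No

Comparing payoff streams over the 6 periods until play realigns: cooperate → 20(1+β+…+β^5); deviate → 29 + 12(β+…+β^5).
Cooperation is sustained iff (20−12)(β+…+β^5) ≥ 29−20.
β+…+β^5 = 1/5·(1−(1/5)^5)/(1−1/5) = 0.2499, and (29−20)/(20−12) = 1.1250.
0.2499 < 1.1250, so cooperation is not sustainable.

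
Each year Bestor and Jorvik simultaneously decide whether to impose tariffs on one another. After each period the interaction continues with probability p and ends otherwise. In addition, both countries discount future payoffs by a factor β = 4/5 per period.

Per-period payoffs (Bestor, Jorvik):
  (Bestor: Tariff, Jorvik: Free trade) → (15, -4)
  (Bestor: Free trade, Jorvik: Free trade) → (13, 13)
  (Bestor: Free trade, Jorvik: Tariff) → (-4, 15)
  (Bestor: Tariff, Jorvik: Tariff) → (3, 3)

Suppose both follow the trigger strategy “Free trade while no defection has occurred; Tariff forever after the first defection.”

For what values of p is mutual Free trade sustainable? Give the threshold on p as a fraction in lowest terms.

With continuation probability p and discount β, the effective per-period discount factor is βp.
Grim-trigger IC: βp ≥ (15−13)/(15−3) = 1/6.
So p ≥ (1/6)/(4/5) = 5/24.

5/24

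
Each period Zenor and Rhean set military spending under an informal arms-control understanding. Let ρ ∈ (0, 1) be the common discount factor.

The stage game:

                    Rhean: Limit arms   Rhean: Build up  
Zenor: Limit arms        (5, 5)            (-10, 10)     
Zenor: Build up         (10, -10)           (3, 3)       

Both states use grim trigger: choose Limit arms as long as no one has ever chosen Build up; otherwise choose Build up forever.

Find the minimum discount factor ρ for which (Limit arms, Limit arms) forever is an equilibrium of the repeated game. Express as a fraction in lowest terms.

One-period gain from deviating is 10 − 5 = 5. The loss is 5 − 3 = 2 in every subsequent period, with present value 2·ρ/(1−ρ).
Deviation is unprofitable when 2·ρ/(1−ρ) ≥ 5, i.e. ρ/(1−ρ) ≥ 5/2.
Equivalently ρ ≥ 5/(5+2) = 5/7.

5/7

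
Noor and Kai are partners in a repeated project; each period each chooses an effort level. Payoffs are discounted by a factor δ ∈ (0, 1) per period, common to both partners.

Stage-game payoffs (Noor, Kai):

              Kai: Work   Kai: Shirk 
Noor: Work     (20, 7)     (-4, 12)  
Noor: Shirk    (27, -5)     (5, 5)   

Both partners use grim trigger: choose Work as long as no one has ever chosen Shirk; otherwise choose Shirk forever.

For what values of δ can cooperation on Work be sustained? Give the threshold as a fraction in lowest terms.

Noor's threshold: (27−20)/(27−5) = 7/22.
Kai's threshold: (12−7)/(12−5) = 5/7.
7/22 < 5/7, so Kai binds and δ* = 5/7.

5/7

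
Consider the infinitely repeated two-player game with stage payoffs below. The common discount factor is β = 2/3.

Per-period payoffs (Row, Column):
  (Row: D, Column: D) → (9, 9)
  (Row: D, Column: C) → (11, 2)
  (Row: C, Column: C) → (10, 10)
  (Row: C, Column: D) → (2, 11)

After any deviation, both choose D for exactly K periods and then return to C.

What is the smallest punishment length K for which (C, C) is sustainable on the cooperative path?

2

IC: β(1−β^K)/(1−β) ≥ (11−10)/(10−9) = 1.
With β = 2/3: need 1 − β^K ≥ 1·(1−2/3)/(2/3), i.e. β^K ≤ 0.5000.
Since (2/3)^1 = 0.6667 and (2/3)^2 = 0.4444, the smallest such K is 2.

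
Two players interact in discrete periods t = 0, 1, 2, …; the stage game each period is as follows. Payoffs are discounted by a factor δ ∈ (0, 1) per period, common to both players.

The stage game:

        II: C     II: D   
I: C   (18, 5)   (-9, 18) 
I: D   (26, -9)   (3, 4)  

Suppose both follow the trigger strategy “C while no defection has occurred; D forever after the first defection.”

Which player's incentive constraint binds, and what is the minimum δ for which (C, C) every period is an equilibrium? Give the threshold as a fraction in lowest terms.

II; δ ≥ 13/14

I's threshold: (26−18)/(26−3) = 8/23.
II's threshold: (18−5)/(18−4) = 13/14.
8/23 < 13/14, so II binds and δ* = 13/14.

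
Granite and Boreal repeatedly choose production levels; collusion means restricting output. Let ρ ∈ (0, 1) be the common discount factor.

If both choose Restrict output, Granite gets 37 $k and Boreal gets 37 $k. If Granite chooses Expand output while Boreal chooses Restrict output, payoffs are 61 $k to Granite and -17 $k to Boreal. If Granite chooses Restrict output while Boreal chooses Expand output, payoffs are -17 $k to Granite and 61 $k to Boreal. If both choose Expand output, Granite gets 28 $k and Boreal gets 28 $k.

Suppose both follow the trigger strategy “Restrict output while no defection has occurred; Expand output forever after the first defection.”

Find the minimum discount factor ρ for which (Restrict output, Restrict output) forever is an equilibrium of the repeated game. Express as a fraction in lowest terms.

8/11

Cooperation forever yields 37 each period: 37/(1−ρ).
Deviating yields 61 once, then 28 forever: 61 + 28ρ/(1−ρ).
No profitable deviation requires 37/(1−ρ) ≥ 61 + 28ρ/(1−ρ).
Multiplying by (1−ρ): 37 ≥ 61(1−ρ) + 28ρ = 61 − 33ρ.
So 33ρ ≥ 24, i.e. ρ ≥ 24/33 = 8/11.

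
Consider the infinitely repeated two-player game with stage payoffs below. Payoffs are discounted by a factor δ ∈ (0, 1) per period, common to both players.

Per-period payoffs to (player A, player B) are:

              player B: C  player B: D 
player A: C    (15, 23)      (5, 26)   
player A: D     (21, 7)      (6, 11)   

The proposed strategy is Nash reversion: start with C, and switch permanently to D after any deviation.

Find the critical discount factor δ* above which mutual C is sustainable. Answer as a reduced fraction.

2/5

player A: cooperation gives 15 each period; deviation gives 21 once then 6 forever.
  15/(1−δ) ≥ 21 + 6δ/(1−δ) ⇒ δ ≥ 6/15 = 2/5.
player B: cooperation gives 23 each period; deviation gives 26 once then 11 forever.
  δ ≥ 3/15 = 1/5.
Both must hold, so the binding constraint is player A's: δ ≥ 2/5.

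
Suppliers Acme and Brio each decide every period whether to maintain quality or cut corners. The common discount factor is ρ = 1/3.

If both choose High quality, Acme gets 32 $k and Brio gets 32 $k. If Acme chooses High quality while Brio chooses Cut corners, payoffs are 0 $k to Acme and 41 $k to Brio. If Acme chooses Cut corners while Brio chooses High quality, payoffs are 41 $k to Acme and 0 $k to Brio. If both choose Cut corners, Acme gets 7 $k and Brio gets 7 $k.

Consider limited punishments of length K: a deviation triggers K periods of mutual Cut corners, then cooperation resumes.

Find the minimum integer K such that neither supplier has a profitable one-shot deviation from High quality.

2

Need Σ_{k=1}^{K} ρ^k ≥ (41−32)/(32−7) = 0.3600 at ρ = 1/3.
At K = 1 the sum is 0.3333 < 0.3600; at K = 2 it is 0.4444 ≥ 0.3600.
So the minimum punishment length is K = 2.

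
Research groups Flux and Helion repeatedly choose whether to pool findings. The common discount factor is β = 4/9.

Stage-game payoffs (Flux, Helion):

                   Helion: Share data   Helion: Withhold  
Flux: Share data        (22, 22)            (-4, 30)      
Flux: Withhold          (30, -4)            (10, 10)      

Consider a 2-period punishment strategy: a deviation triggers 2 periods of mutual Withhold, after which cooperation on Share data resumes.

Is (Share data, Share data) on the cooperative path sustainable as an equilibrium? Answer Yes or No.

Comparing payoff streams over the 3 periods until play realigns: cooperate → 22(1+β+…+β^2); deviate → 30 + 10(β+…+β^2).
Cooperation is sustained iff (22−10)(β+…+β^2) ≥ 30−22.
β+…+β^2 = 4/9·(1−(4/9)^2)/(1−4/9) = 0.6420, and (30−22)/(22−10) = 0.6667.
0.6420 < 0.6667, so cooperation is not sustainable.

No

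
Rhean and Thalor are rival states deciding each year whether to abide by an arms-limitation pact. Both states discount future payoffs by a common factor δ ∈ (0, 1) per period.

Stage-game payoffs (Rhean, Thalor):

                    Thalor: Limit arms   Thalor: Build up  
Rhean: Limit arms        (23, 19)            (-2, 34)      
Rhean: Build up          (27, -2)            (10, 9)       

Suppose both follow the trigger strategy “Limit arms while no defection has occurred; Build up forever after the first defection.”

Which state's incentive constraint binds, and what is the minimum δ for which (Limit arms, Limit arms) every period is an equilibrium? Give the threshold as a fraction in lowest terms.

Rhean's threshold: (27−23)/(27−10) = 4/17.
Thalor's threshold: (34−19)/(34−9) = 3/5.
4/17 < 3/5, so Thalor binds and δ* = 3/5.

Thalor; δ ≥ 3/5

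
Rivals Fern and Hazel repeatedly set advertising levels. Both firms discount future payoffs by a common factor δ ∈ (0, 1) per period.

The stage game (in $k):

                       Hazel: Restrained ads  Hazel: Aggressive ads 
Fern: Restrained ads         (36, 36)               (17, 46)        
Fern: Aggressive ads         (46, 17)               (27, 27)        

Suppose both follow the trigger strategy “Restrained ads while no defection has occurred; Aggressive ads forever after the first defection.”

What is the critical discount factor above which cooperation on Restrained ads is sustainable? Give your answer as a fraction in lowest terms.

10/19

Cooperation forever yields 36 each period: 36/(1−δ).
Deviating yields 46 once, then 27 forever: 46 + 27δ/(1−δ).
No profitable deviation requires 36/(1−δ) ≥ 46 + 27δ/(1−δ).
Multiplying by (1−δ): 36 ≥ 46(1−δ) + 27δ = 46 − 19δ.
So 19δ ≥ 10, i.e. δ ≥ 10/19.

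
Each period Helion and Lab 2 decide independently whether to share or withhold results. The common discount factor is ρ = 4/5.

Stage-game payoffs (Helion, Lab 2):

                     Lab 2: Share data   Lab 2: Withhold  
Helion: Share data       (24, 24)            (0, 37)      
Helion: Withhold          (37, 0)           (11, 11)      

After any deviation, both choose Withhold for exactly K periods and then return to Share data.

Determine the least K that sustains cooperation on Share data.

2

Need Σ_{k=1}^{K} ρ^k ≥ (37−24)/(24−11) = 1.0000 at ρ = 4/5.
At K = 1 the sum is 0.8000 < 1.0000; at K = 2 it is 1.4400 ≥ 1.0000.
So the minimum punishment length is K = 2.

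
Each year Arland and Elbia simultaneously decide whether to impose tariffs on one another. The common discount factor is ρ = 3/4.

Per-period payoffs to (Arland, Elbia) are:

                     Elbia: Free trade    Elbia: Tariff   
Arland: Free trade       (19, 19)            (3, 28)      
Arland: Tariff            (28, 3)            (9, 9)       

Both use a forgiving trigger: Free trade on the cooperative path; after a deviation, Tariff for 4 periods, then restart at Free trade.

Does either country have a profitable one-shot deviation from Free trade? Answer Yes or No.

IC: ρ+…+ρ^4 ≥ (28−19)/(19−9) = 9/10.
At ρ = 3/4: partial sum = 2.0508 ≥ 0.9000. Cooperation sustainable.

No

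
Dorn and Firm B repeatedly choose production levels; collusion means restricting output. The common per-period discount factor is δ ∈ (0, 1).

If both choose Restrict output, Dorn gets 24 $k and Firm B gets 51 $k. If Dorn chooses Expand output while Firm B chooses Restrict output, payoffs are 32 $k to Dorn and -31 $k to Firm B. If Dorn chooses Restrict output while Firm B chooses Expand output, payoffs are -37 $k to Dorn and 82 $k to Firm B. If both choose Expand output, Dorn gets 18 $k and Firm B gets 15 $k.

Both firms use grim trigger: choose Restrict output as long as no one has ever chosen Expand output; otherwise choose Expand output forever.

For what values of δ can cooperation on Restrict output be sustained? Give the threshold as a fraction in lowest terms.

4/7

Dorn: cooperation gives 24 each period; deviation gives 32 once then 18 forever.
  24/(1−δ) ≥ 32 + 18δ/(1−δ) ⇒ δ ≥ 8/14 = 4/7.
Firm B: cooperation gives 51 each period; deviation gives 82 once then 15 forever.
  δ ≥ 31/67.
Both must hold, so the binding constraint is Dorn's: δ ≥ 4/7.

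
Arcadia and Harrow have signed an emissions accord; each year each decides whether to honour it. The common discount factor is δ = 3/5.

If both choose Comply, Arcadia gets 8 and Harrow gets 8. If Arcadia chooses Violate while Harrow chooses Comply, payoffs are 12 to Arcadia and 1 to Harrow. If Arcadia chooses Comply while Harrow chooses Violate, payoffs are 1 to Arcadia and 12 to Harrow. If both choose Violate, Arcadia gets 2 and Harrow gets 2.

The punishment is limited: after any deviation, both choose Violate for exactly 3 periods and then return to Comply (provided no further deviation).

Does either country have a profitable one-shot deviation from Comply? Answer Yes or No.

IC: δ+…+δ^3 ≥ (12−8)/(8−2) = 2/3.
At δ = 3/5: partial sum = 1.1760 ≥ 0.6667. Cooperation sustainable.

No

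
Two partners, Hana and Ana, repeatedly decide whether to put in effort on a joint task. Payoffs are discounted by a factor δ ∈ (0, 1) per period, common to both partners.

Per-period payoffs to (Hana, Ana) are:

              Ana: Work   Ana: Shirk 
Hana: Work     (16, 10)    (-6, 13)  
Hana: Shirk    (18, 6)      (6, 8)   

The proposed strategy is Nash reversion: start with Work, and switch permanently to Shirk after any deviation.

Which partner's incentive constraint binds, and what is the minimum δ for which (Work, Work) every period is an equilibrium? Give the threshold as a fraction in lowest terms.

Ana; δ ≥ 3/5

Hana's threshold: (18−16)/(18−6) = 1/6.
Ana's threshold: (13−10)/(13−8) = 3/5.
1/6 < 3/5, so Ana binds and δ* = 3/5.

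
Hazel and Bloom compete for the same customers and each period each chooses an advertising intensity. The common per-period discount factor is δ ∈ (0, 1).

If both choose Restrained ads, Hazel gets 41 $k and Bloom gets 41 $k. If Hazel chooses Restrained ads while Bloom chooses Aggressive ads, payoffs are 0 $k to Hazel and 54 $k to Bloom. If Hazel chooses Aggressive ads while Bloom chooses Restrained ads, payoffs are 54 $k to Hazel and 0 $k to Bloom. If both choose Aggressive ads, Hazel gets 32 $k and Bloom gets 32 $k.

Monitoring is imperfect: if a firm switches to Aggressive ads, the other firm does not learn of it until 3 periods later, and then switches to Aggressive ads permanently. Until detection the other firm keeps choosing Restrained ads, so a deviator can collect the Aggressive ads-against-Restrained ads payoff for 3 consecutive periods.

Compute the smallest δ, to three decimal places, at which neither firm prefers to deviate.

Deviating for the 3 undetected periods gains 54−41 = 13 per period over cooperation, then loses 41−32 = 9 per period forever once punishment starts.
Gain: 13(1 + δ + … + δ^2); loss: 9·δ^3/(1−δ).
No profitable deviation ⇔ 13(1−δ^3) ≤ 9·δ^3, i.e. δ^3 ≥ 13/(13+9) = 13/22.
Hence δ ≥ (13/22)^(1/3) ≈ 0.839.

0.839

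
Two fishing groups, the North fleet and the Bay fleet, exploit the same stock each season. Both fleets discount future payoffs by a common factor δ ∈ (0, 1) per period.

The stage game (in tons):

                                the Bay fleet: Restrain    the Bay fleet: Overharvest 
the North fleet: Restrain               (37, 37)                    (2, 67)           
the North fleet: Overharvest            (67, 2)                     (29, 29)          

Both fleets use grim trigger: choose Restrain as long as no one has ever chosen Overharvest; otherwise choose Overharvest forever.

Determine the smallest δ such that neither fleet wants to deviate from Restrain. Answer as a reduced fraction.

Under grim trigger the critical discount factor is (T−C)/(T−P) with T = 67, C = 37, P = 29.
δ* = (67−37)/(67−29) = 30/38 = 15/19.

15/19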